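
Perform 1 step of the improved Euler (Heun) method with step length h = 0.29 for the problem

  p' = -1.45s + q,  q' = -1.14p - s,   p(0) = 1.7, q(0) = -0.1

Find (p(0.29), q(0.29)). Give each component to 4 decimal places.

1.5285, -0.6993

Heun on (p,q): k1 = f(s_n, state_n); k2 = f(s_n + h, state_n + h·k1); state_{n+1} = state_n + (h/2)·(k1 + k2).
0.000000: (1.700000, -0.100000)
  k1 = (-0.100000, -1.938000)
  predictor → (1.671000, -0.662020)
  k2 = (-1.082520, -2.194940)
  → (1.528535, -0.699276)
(p(0.29), q(0.29)) ≈ (1.5285, -0.6993)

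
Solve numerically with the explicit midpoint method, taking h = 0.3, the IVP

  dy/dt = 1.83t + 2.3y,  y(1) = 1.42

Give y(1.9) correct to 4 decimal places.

16.5020

Midpoint: k1 = f(t_n, y_n); k2 = f(t_n + h/2, y_n + (h/2)·k1); y_{n+1} = y_n + h·k2.
t=1.000000, y=1.420000:
  k1 = f(1.000000, 1.420000) = 5.096000
  k2 = f(1.150000, 2.184400) = 7.128620
  y ← 1.420000 + 0.3·7.128620 = 3.558586
t=1.300000, y=3.558586:
  k1 = f(1.300000, 3.558586) = 10.563748
  k2 = f(1.450000, 5.143148) = 14.482741
  y ← 3.558586 + 0.3·14.482741 = 7.903408
t=1.600000, y=7.903408:
  k1 = f(1.600000, 7.903408) = 21.105839
  k2 = f(1.750000, 11.069284) = 28.661853
  y ← 7.903408 + 0.3·28.661853 = 16.501964
y(1.9) ≈ 16.5020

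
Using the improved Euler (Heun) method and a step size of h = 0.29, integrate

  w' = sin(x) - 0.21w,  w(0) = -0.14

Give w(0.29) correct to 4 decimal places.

Heun: k1 = f(x_n, w_n); k2 = f(x_n + h, w_n + h·k1); w_{n+1} = w_n + (h/2)·(k1 + k2).
x=0.000000, w=-0.140000:
  k1 = f(0.000000, -0.140000) = 0.029400
  k2 = f(0.290000, -0.131474) = 0.313562
  w ← -0.140000 + (0.29/2)·(0.029400 + 0.313562) = -0.090271
w(0.29) ≈ -0.0903

-0.0903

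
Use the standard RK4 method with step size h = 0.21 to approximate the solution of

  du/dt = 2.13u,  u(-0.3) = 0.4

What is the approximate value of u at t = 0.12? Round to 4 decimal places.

0.9783

RK4: k1 = f(t_n, u_n); k2 = f(t_n + h/2, u_n + (h/2)·k1); k3 = f(t_n + h/2, u_n + (h/2)·k2); k4 = f(t_n + h, u_n + h·k3); u_{n+1} = u_n + (h/6)·(k1 + 2k2 + 2k3 + k4).
t=-0.300000, u=0.400000:
  k1 = f(-0.300000, 0.400000) = 0.852000
  k2 = f(-0.195000, 0.489460) = 1.042550
  k3 = f(-0.195000, 0.509468) = 1.085166
  k4 = f(-0.090000, 0.627885) = 1.337395
  u ← 0.400000 + (0.21/6)·(k1 + 2k2 + 2k3 + k4) = 0.625569
t=-0.090000, u=0.625569:
  k1 = f(-0.090000, 0.625569) = 1.332462
  k2 = f(0.015000, 0.765477) = 1.630467
  k3 = f(0.015000, 0.796768) = 1.697116
  k4 = f(0.120000, 0.981963) = 2.091582
  u ← 0.625569 + (0.21/6)·(k1 + 2k2 + 2k3 + k4) = 0.978341
u(0.12) ≈ 0.9783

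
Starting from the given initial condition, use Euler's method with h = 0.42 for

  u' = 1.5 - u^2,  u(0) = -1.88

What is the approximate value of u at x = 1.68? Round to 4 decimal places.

Euler: u_{n+1} = u_n + h·f(x_n, u_n).
x=0.000000, u=-1.880000: f=-2.034400 → u ← -1.880000 + 0.42·(-2.034400) = -2.734448
x=0.420000, u=-2.734448: f=-5.977206 → u ← -2.734448 + 0.42·(-5.977206) = -5.244874
x=0.840000, u=-5.244874: f=-26.008708 → u ← -5.244874 + 0.42·(-26.008708) = -16.168532
x=1.260000, u=-16.168532: f=-259.921423 → u ← -16.168532 + 0.42·(-259.921423) = -125.335530
u(1.68) ≈ -125.3355

-125.3355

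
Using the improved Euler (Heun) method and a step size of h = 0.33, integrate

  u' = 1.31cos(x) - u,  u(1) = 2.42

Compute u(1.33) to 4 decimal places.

Heun: k1 = f(x_n, u_n); k2 = f(x_n + h, u_n + h·k1); u_{n+1} = u_n + (h/2)·(k1 + k2).
x=1.000000, u=2.420000:
  k1 = f(1.000000, 2.420000) = -1.712204
  k2 = f(1.330000, 1.854973) = -1.542569
  u ← 2.420000 + (0.33/2)·(-1.712204 + (-1.542569)) = 1.882962
u(1.33) ≈ 1.8830

1.8830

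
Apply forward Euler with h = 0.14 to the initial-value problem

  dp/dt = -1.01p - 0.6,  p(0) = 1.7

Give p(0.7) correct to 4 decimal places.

0.4764

Euler: p_{n+1} = p_n + h·f(t_n, p_n).
t=0.000000, p=1.700000: f=-2.317000 → p ← 1.700000 + 0.14·(-2.317000) = 1.375620
t=0.140000, p=1.375620: f=-1.989376 → p ← 1.375620 + 0.14·(-1.989376) = 1.097107
t=0.280000, p=1.097107: f=-1.708078 → p ← 1.097107 + 0.14·(-1.708078) = 0.857976
t=0.420000, p=0.857976: f=-1.466556 → p ← 0.857976 + 0.14·(-1.466556) = 0.652658
t=0.560000, p=0.652658: f=-1.259185 → p ← 0.652658 + 0.14·(-1.259185) = 0.476373
p(0.7) ≈ 0.4764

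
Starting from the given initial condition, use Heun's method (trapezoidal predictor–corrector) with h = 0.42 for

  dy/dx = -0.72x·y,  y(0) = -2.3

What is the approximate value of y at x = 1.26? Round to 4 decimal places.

Heun: k1 = f(x_n, y_n); k2 = f(x_n + h, y_n + h·k1); y_{n+1} = y_n + (h/2)·(k1 + k2).
x=0.000000, y=-2.300000:
  k1 = f(0.000000, -2.300000) = 0.000000
  k2 = f(0.420000, -2.300000) = 0.695520
  y ← -2.300000 + (0.42/2)·(0.000000 + 0.695520) = -2.153941
x=0.420000, y=-2.153941:
  k1 = f(0.420000, -2.153941) = 0.651352
  k2 = f(0.840000, -1.880373) = 1.137250
  y ← -2.153941 + (0.42/2)·(0.651352 + 1.137250) = -1.778335
x=0.840000, y=-1.778335:
  k1 = f(0.840000, -1.778335) = 1.075537
  k2 = f(1.260000, -1.326609) = 1.203500
  y ← -1.778335 + (0.42/2)·(1.075537 + 1.203500) = -1.299737
y(1.26) ≈ -1.2997

-1.2997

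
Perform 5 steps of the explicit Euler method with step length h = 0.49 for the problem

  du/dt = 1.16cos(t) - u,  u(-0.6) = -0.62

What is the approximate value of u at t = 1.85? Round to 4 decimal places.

0.5284

Euler: u_{n+1} = u_n + h·f(t_n, u_n).
t=-0.600000, u=-0.620000: f=1.577389 → u ← -0.620000 + 0.49·1.577389 = 0.152921
t=-0.110000, u=0.152921: f=1.000068 → u ← 0.152921 + 0.49·1.000068 = 0.642954
t=0.380000, u=0.642954: f=0.434297 → u ← 0.642954 + 0.49·0.434297 = 0.855760
t=0.870000, u=0.855760: f=-0.107761 → u ← 0.855760 + 0.49·(-0.107761) = 0.802957
t=1.360000, u=0.802957: f=-0.560240 → u ← 0.802957 + 0.49·(-0.560240) = 0.528439
u(1.85) ≈ 0.5284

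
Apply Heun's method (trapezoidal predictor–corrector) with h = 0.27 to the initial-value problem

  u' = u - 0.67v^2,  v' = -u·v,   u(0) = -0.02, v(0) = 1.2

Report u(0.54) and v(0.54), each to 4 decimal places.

Heun on (u,v): k1 = f(x_n, state_n); k2 = f(x_n + h, state_n + h·k1); state_{n+1} = state_n + (h/2)·(k1 + k2).
0.000000: (-0.020000, 1.200000)
  k1 = (-0.984800, 0.024000)
  predictor → (-0.285896, 1.206480)
  k2 = (-1.261144, 0.344928)
  → (-0.323202, 1.249805)
0.270000: (-0.323202, 1.249805)
  k1 = (-1.369751, 0.403940)
  predictor → (-0.693035, 1.358869)
  k2 = (-1.930207, 0.941744)
  → (-0.768697, 1.431473)
(u(0.54), v(0.54)) ≈ (-0.7687, 1.4315)

-0.7687, 1.4315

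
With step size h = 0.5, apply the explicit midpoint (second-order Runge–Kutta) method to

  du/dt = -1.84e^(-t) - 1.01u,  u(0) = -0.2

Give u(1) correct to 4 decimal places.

-0.6726

Midpoint: k1 = f(t_n, u_n); k2 = f(t_n + h/2, u_n + (h/2)·k1); u_{n+1} = u_n + h·k2.
t=0.000000, u=-0.200000:
  k1 = f(0.000000, -0.200000) = -1.638000
  k2 = f(0.250000, -0.609500) = -0.817398
  u ← -0.200000 + 0.5·(-0.817398) = -0.608699
t=0.500000, u=-0.608699:
  k1 = f(0.500000, -0.608699) = -0.501230
  k2 = f(0.750000, -0.734007) = -0.127808
  u ← -0.608699 + 0.5·(-0.127808) = -0.672603
u(1) ≈ -0.6726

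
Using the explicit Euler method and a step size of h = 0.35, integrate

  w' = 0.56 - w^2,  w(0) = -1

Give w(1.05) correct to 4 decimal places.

Euler: w_{n+1} = w_n + h·f(x_n, w_n).
x=0.000000, w=-1.000000: f=-0.440000 → w ← -1.000000 + 0.35·(-0.440000) = -1.154000
x=0.350000, w=-1.154000: f=-0.771716 → w ← -1.154000 + 0.35·(-0.771716) = -1.424101
x=0.700000, w=-1.424101: f=-1.468063 → w ← -1.424101 + 0.35·(-1.468063) = -1.937922
w(1.05) ≈ -1.9379

-1.9379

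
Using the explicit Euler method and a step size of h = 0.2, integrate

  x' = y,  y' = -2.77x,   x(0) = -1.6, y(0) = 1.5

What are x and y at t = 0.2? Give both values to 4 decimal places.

-1.3000, 2.3864

Euler on (x,y): x_{n+1} = x_n + h·x', y_{n+1} = y_n + h·y'.
0.000000: (-1.600000, 1.500000); f=(1.500000, 4.432000) → (-1.300000, 2.386400)
(x(0.2), y(0.2)) ≈ (-1.3000, 2.3864)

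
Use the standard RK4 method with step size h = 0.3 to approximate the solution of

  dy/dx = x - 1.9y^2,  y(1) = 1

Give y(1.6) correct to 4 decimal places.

0.8774

RK4: k1 = f(x_n, y_n); k2 = f(x_n + h/2, y_n + (h/2)·k1); k3 = f(x_n + h/2, y_n + (h/2)·k2); k4 = f(x_n + h, y_n + h·k3); y_{n+1} = y_n + (h/6)·(k1 + 2k2 + 2k3 + k4).
x=1.000000, y=1.000000:
  k1 = f(1.000000, 1.000000) = -0.900000
  k2 = f(1.150000, 0.865000) = -0.271628
  k3 = f(1.150000, 0.959256) = -0.598326
  k4 = f(1.300000, 0.820502) = 0.020875
  y ← 1.000000 + (0.3/6)·(k1 + 2k2 + 2k3 + k4) = 0.869048
x=1.300000, y=0.869048:
  k1 = f(1.300000, 0.869048) = -0.134966
  k2 = f(1.450000, 0.848804) = 0.081112
  k3 = f(1.450000, 0.881215) = -0.025426
  k4 = f(1.600000, 0.861420) = 0.190114
  y ← 0.869048 + (0.3/6)·(k1 + 2k2 + 2k3 + k4) = 0.877374
y(1.6) ≈ 0.8774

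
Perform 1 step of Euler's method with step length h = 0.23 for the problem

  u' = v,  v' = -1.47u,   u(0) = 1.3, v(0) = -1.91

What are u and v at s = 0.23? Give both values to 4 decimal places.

0.8607, -2.3495

Euler on (u,v): u_{n+1} = u_n + h·u', v_{n+1} = v_n + h·v'.
0.000000: (1.300000, -1.910000); f=(-1.910000, -1.911000) → (0.860700, -2.349530)
(u(0.23), v(0.23)) ≈ (0.8607, -2.3495)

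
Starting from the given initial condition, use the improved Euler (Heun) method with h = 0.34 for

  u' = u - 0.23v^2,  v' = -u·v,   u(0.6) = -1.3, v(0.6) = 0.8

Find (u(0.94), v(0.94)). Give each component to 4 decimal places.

-1.9027, 1.3282

Heun on (u,v): k1 = f(s_n, state_n); k2 = f(s_n + h, state_n + h·k1); state_{n+1} = state_n + (h/2)·(k1 + k2).
0.600000: (-1.300000, 0.800000)
  k1 = (-1.447200, 1.040000)
  predictor → (-1.792048, 1.153600)
  k2 = (-2.098130, 2.067307)
  → (-1.902706, 1.328242)
(u(0.94), v(0.94)) ≈ (-1.9027, 1.3282)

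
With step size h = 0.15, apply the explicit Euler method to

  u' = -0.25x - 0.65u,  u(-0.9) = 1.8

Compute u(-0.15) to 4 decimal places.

Euler: u_{n+1} = u_n + h·f(x_n, u_n).
x=-0.900000, u=1.800000: f=-0.945000 → u ← 1.800000 + 0.15·(-0.945000) = 1.658250
x=-0.750000, u=1.658250: f=-0.890362 → u ← 1.658250 + 0.15·(-0.890362) = 1.524696
x=-0.600000, u=1.524696: f=-0.841052 → u ← 1.524696 + 0.15·(-0.841052) = 1.398538
x=-0.450000, u=1.398538: f=-0.796550 → u ← 1.398538 + 0.15·(-0.796550) = 1.279055
x=-0.300000, u=1.279055: f=-0.756386 → u ← 1.279055 + 0.15·(-0.756386) = 1.165597
u(-0.15) ≈ 1.1656

1.1656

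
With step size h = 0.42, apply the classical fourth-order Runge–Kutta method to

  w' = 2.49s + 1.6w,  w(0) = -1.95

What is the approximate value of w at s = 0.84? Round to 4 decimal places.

RK4: k1 = f(s_n, w_n); k2 = f(s_n + h/2, w_n + (h/2)·k1); k3 = f(s_n + h/2, w_n + (h/2)·k2); k4 = f(s_n + h, w_n + h·k3); w_{n+1} = w_n + (h/6)·(k1 + 2k2 + 2k3 + k4).
s=0.000000, w=-1.950000:
  k1 = f(0.000000, -1.950000) = -3.120000
  k2 = f(0.210000, -2.605200) = -3.645420
  k3 = f(0.210000, -2.715538) = -3.821961
  k4 = f(0.420000, -3.555224) = -4.642558
  w ← -1.950000 + (0.42/6)·(k1 + 2k2 + 2k3 + k4) = -3.538812
s=0.420000, w=-3.538812:
  k1 = f(0.420000, -3.538812) = -4.616300
  k2 = f(0.630000, -4.508235) = -5.644477
  k3 = f(0.630000, -4.724152) = -5.989944
  k4 = f(0.840000, -6.054589) = -7.595742
  w ← -3.538812 + (0.42/6)·(k1 + 2k2 + 2k3 + k4) = -6.022474
w(0.84) ≈ -6.0225

-6.0225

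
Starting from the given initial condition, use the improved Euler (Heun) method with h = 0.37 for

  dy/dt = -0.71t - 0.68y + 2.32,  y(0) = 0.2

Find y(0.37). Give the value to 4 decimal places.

Heun: k1 = f(t_n, y_n); k2 = f(t_n + h, y_n + h·k1); y_{n+1} = y_n + (h/2)·(k1 + k2).
t=0.000000, y=0.200000:
  k1 = f(0.000000, 0.200000) = 2.184000
  k2 = f(0.370000, 1.008080) = 1.371806
  y ← 0.200000 + (0.37/2)·(2.184000 + 1.371806) = 0.857824
y(0.37) ≈ 0.8578

0.8578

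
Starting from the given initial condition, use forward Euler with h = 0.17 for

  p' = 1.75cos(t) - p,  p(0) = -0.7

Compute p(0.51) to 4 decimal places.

Euler: p_{n+1} = p_n + h·f(t_n, p_n).
t=0.000000, p=-0.700000: f=2.450000 → p ← -0.700000 + 0.17·2.450000 = -0.283500
t=0.170000, p=-0.283500: f=2.008273 → p ← -0.283500 + 0.17·2.008273 = 0.057906
t=0.340000, p=0.057906: f=1.591914 → p ← 0.057906 + 0.17·1.591914 = 0.328532
p(0.51) ≈ 0.3285

0.3285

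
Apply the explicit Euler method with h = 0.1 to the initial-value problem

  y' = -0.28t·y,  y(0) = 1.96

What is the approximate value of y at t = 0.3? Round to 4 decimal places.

1.9436

Euler: y_{n+1} = y_n + h·f(t_n, y_n).
t=0.000000, y=1.960000: f=0.000000 → y ← 1.960000 + 0.1·0.000000 = 1.960000
t=0.100000, y=1.960000: f=-0.054880 → y ← 1.960000 + 0.1·(-0.054880) = 1.954512
t=0.200000, y=1.954512: f=-0.109453 → y ← 1.954512 + 0.1·(-0.109453) = 1.943567
y(0.3) ≈ 1.9436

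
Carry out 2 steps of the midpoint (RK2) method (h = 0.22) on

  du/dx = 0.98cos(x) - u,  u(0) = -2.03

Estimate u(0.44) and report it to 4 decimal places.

Midpoint: k1 = f(x_n, u_n); k2 = f(x_n + h/2, u_n + (h/2)·k1); u_{n+1} = u_n + h·k2.
x=0.000000, u=-2.030000:
  k1 = f(0.000000, -2.030000) = 3.010000
  k2 = f(0.110000, -1.698900) = 2.672977
  u ← -2.030000 + 0.22·2.672977 = -1.441945
x=0.220000, u=-1.441945:
  k1 = f(0.220000, -1.441945) = 2.398325
  k2 = f(0.330000, -1.178129) = 2.105251
  u ← -1.441945 + 0.22·2.105251 = -0.978790
u(0.44) ≈ -0.9788

-0.9788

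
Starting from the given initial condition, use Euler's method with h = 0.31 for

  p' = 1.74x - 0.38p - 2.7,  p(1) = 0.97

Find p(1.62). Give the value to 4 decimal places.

0.3620

Euler: p_{n+1} = p_n + h·f(x_n, p_n).
x=1.000000, p=0.970000: f=-1.328600 → p ← 0.970000 + 0.31·(-1.328600) = 0.558134
x=1.310000, p=0.558134: f=-0.632691 → p ← 0.558134 + 0.31·(-0.632691) = 0.362000
p(1.62) ≈ 0.3620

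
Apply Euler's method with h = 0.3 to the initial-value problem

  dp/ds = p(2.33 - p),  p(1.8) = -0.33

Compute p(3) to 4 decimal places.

-5.3851

Euler: p_{n+1} = p_n + h·f(s_n, p_n).
s=1.800000, p=-0.330000: f=-0.877800 → p ← -0.330000 + 0.3·(-0.877800) = -0.593340
s=2.100000, p=-0.593340: f=-1.734535 → p ← -0.593340 + 0.3·(-1.734535) = -1.113700
s=2.400000, p=-1.113700: f=-3.835250 → p ← -1.113700 + 0.3·(-3.835250) = -2.264275
s=2.700000, p=-2.264275: f=-10.402705 → p ← -2.264275 + 0.3·(-10.402705) = -5.385087
p(3) ≈ -5.3851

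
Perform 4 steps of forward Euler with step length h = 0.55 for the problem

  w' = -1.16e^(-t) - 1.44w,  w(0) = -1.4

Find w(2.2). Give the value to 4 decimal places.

Euler: w_{n+1} = w_n + h·f(t_n, w_n).
t=0.000000, w=-1.400000: f=0.856000 → w ← -1.400000 + 0.55·0.856000 = -0.929200
t=0.550000, w=-0.929200: f=0.668786 → w ← -0.929200 + 0.55·0.668786 = -0.561368
t=1.100000, w=-0.561368: f=0.422239 → w ← -0.561368 + 0.55·0.422239 = -0.329136
t=1.650000, w=-0.329136: f=0.251178 → w ← -0.329136 + 0.55·0.251178 = -0.190988
w(2.2) ≈ -0.1910

-0.1910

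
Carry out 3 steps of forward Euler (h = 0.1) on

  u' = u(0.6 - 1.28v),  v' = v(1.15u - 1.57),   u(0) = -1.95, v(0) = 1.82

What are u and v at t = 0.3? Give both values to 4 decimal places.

Euler on (u,v): u_{n+1} = u_n + h·u', v_{n+1} = v_n + h·v'.
0.000000: (-1.950000, 1.820000); f=(3.372720, -6.938750) → (-1.612728, 1.126125)
0.100000: (-1.612728, 1.126125); f=(1.357014, -3.856570) → (-1.477027, 0.740468)
0.200000: (-1.477027, 0.740468); f=(0.513709, -2.420279) → (-1.425656, 0.498440)
(u(0.3), v(0.3)) ≈ (-1.4257, 0.4984)

-1.4257, 0.4984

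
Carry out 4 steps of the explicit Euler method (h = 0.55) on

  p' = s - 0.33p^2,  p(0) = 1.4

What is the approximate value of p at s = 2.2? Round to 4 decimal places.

Euler: p_{n+1} = p_n + h·f(s_n, p_n).
s=0.000000, p=1.400000: f=-0.646800 → p ← 1.400000 + 0.55·(-0.646800) = 1.044260
s=0.550000, p=1.044260: f=0.190142 → p ← 1.044260 + 0.55·0.190142 = 1.148838
s=1.100000, p=1.148838: f=0.664456 → p ← 1.148838 + 0.55·0.664456 = 1.514289
s=1.650000, p=1.514289: f=0.893286 → p ← 1.514289 + 0.55·0.893286 = 2.005597
p(2.2) ≈ 2.0056

2.0056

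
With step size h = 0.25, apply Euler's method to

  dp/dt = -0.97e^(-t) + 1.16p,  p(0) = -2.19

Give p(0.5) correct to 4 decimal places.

-4.1461

Euler: p_{n+1} = p_n + h·f(t_n, p_n).
t=0.000000, p=-2.190000: f=-3.510400 → p ← -2.190000 + 0.25·(-3.510400) = -3.067600
t=0.250000, p=-3.067600: f=-4.313853 → p ← -3.067600 + 0.25·(-4.313853) = -4.146063
p(0.5) ≈ -4.1461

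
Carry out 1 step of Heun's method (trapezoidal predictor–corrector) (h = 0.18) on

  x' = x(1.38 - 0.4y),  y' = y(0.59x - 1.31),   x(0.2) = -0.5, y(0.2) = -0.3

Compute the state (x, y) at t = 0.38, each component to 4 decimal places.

-0.6512, -0.2243

Heun on (x,y): k1 = f(t_n, state_n); k2 = f(t_n + h, state_n + h·k1); state_{n+1} = state_n + (h/2)·(k1 + k2).
0.200000: (-0.500000, -0.300000)
  k1 = (-0.750000, 0.481500)
  predictor → (-0.635000, -0.213330)
  k2 = (-0.930486, 0.359386)
  → (-0.651244, -0.224320)
(x(0.38), y(0.38)) ≈ (-0.6512, -0.2243)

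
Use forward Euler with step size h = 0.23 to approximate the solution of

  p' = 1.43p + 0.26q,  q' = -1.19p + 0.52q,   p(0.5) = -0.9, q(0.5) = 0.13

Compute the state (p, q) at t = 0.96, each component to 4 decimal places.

Euler on (p,q): p_{n+1} = p_n + h·p', q_{n+1} = q_n + h·q'.
0.500000: (-0.900000, 0.130000); f=(-1.253200, 1.138600) → (-1.188236, 0.391878)
0.730000: (-1.188236, 0.391878); f=(-1.597289, 1.617777) → (-1.555613, 0.763967)
(p(0.96), q(0.96)) ≈ (-1.5556, 0.7640)

-1.5556, 0.7640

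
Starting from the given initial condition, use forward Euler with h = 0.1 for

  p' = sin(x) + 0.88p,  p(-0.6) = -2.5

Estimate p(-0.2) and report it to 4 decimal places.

Euler: p_{n+1} = p_n + h·f(x_n, p_n).
x=-0.600000, p=-2.500000: f=-2.764642 → p ← -2.500000 + 0.1·(-2.764642) = -2.776464
x=-0.500000, p=-2.776464: f=-2.922714 → p ← -2.776464 + 0.1·(-2.922714) = -3.068736
x=-0.400000, p=-3.068736: f=-3.089906 → p ← -3.068736 + 0.1·(-3.089906) = -3.377726
x=-0.300000, p=-3.377726: f=-3.267919 → p ← -3.377726 + 0.1·(-3.267919) = -3.704518
p(-0.2) ≈ -3.7045

-3.7045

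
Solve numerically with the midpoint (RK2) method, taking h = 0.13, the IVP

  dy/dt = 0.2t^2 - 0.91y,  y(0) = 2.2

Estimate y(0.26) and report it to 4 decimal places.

Midpoint: k1 = f(t_n, y_n); k2 = f(t_n + h/2, y_n + (h/2)·k1); y_{n+1} = y_n + h·k2.
t=0.000000, y=2.200000:
  k1 = f(0.000000, 2.200000) = -2.002000
  k2 = f(0.065000, 2.069870) = -1.882737
  y ← 2.200000 + 0.13·(-1.882737) = 1.955244
t=0.130000, y=1.955244:
  k1 = f(0.130000, 1.955244) = -1.775892
  k2 = f(0.195000, 1.839811) = -1.666623
  y ← 1.955244 + 0.13·(-1.666623) = 1.738583
y(0.26) ≈ 1.7386

1.7386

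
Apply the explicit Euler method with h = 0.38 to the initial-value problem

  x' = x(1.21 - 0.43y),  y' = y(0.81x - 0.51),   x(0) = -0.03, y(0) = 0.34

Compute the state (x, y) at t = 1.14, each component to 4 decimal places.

Euler on (x,y): x_{n+1} = x_n + h·x', y_{n+1} = y_n + h·y'.
0.000000: (-0.030000, 0.340000); f=(-0.031914, -0.181662) → (-0.042127, 0.270968)
0.380000: (-0.042127, 0.270968); f=(-0.046066, -0.147440) → (-0.059632, 0.214941)
0.760000: (-0.059632, 0.214941); f=(-0.066643, -0.120002) → (-0.084957, 0.169340)
(x(1.14), y(1.14)) ≈ (-0.0850, 0.1693)

-0.0850, 0.1693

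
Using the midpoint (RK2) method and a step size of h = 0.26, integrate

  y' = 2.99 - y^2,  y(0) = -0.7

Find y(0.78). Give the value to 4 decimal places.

1.2434

Midpoint: k1 = f(t_n, y_n); k2 = f(t_n + h/2, y_n + (h/2)·k1); y_{n+1} = y_n + h·k2.
t=0.000000, y=-0.700000:
  k1 = f(0.000000, -0.700000) = 2.500000
  k2 = f(0.130000, -0.375000) = 2.849375
  y ← -0.700000 + 0.26·2.849375 = 0.040838
t=0.260000, y=0.040838:
  k1 = f(0.260000, 0.040838) = 2.988332
  k2 = f(0.390000, 0.429321) = 2.805684
  y ← 0.040838 + 0.26·2.805684 = 0.770315
t=0.520000, y=0.770315:
  k1 = f(0.520000, 0.770315) = 2.396614
  k2 = f(0.650000, 1.081875) = 1.819546
  y ← 0.770315 + 0.26·1.819546 = 1.243397
y(0.78) ≈ 1.2434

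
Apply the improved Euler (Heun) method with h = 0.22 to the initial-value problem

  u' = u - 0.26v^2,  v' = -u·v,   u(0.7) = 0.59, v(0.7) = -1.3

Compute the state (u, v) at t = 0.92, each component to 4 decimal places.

Heun on (u,v): k1 = f(t_n, state_n); k2 = f(t_n + h, state_n + h·k1); state_{n+1} = state_n + (h/2)·(k1 + k2).
0.700000: (0.590000, -1.300000)
  k1 = (0.150600, 0.767000)
  predictor → (0.623132, -1.131260)
  k2 = (0.290397, 0.704924)
  → (0.638510, -1.138088)
(u(0.92), v(0.92)) ≈ (0.6385, -1.1381)

0.6385, -1.1381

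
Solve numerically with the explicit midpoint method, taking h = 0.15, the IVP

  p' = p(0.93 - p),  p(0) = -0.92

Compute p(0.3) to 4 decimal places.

Midpoint: k1 = f(s_n, p_n); k2 = f(s_n + h/2, p_n + (h/2)·k1); p_{n+1} = p_n + h·k2.
s=0.000000, p=-0.920000:
  k1 = f(0.000000, -0.920000) = -1.702000
  k2 = f(0.075000, -1.047650) = -2.071885
  p ← -0.920000 + 0.15·(-2.071885) = -1.230783
s=0.150000, p=-1.230783:
  k1 = f(0.150000, -1.230783) = -2.659454
  k2 = f(0.225000, -1.430242) = -3.375717
  p ← -1.230783 + 0.15·(-3.375717) = -1.737140
p(0.3) ≈ -1.7371

-1.7371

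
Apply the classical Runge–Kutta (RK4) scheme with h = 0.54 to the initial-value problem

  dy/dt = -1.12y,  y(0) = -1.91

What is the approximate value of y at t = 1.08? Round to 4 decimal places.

RK4: k1 = f(t_n, y_n); k2 = f(t_n + h/2, y_n + (h/2)·k1); k3 = f(t_n + h/2, y_n + (h/2)·k2); k4 = f(t_n + h, y_n + h·k3); y_{n+1} = y_n + (h/6)·(k1 + 2k2 + 2k3 + k4).
t=0.000000, y=-1.910000:
  k1 = f(0.000000, -1.910000) = 2.139200
  k2 = f(0.270000, -1.332416) = 1.492306
  k3 = f(0.270000, -1.507077) = 1.687927
  k4 = f(0.540000, -0.998520) = 1.118342
  y ← -1.910000 + (0.54/6)·(k1 + 2k2 + 2k3 + k4) = -1.044379
t=0.540000, y=-1.044379:
  k1 = f(0.540000, -1.044379) = 1.169705
  k2 = f(0.810000, -0.728559) = 0.815986
  k3 = f(0.810000, -0.824063) = 0.922951
  k4 = f(1.080000, -0.545986) = 0.611504
  y ← -1.044379 + (0.54/6)·(k1 + 2k2 + 2k3 + k4) = -0.571062
y(1.08) ≈ -0.5711

-0.5711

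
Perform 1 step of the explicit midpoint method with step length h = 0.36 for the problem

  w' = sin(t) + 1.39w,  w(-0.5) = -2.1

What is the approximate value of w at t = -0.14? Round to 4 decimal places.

-3.5702

Midpoint: k1 = f(t_n, w_n); k2 = f(t_n + h/2, w_n + (h/2)·k1); w_{n+1} = w_n + h·k2.
t=-0.500000, w=-2.100000:
  k1 = f(-0.500000, -2.100000) = -3.398426
  k2 = f(-0.320000, -2.711717) = -4.083853
  w ← -2.100000 + 0.36·(-4.083853) = -3.570187
w(-0.14) ≈ -3.5702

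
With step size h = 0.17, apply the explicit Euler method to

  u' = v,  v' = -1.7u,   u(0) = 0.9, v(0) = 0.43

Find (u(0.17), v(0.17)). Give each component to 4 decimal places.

0.9731, 0.1699

Euler on (u,v): u_{n+1} = u_n + h·u', v_{n+1} = v_n + h·v'.
0.000000: (0.900000, 0.430000); f=(0.430000, -1.530000) → (0.973100, 0.169900)
(u(0.17), v(0.17)) ≈ (0.9731, 0.1699)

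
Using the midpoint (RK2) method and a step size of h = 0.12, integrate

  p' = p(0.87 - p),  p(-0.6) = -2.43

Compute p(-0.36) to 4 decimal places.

Midpoint: k1 = f(t_n, p_n); k2 = f(t_n + h/2, p_n + (h/2)·k1); p_{n+1} = p_n + h·k2.
t=-0.600000, p=-2.430000:
  k1 = f(-0.600000, -2.430000) = -8.019000
  k2 = f(-0.540000, -2.911140) = -11.007428
  p ← -2.430000 + 0.12·(-11.007428) = -3.750891
t=-0.480000, p=-3.750891:
  k1 = f(-0.480000, -3.750891) = -17.332461
  k2 = f(-0.420000, -4.790839) = -27.120169
  p ← -3.750891 + 0.12·(-27.120169) = -7.005312
p(-0.36) ≈ -7.0053

-7.0053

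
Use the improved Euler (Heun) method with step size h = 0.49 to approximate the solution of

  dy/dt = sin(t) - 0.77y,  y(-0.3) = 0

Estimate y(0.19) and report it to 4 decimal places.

Heun: k1 = f(t_n, y_n); k2 = f(t_n + h, y_n + h·k1); y_{n+1} = y_n + (h/2)·(k1 + k2).
t=-0.300000, y=0.000000:
  k1 = f(-0.300000, 0.000000) = -0.295520
  k2 = f(0.190000, -0.144805) = 0.300359
  y ← 0.000000 + (0.49/2)·(-0.295520 + 0.300359) = 0.001185
y(0.19) ≈ 0.0012

0.0012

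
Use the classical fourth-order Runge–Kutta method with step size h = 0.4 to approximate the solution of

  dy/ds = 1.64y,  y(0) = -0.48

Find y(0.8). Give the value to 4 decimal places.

-1.7804

RK4: k1 = f(s_n, y_n); k2 = f(s_n + h/2, y_n + (h/2)·k1); k3 = f(s_n + h/2, y_n + (h/2)·k2); k4 = f(s_n + h, y_n + h·k3); y_{n+1} = y_n + (h/6)·(k1 + 2k2 + 2k3 + k4).
s=0.000000, y=-0.480000:
  k1 = f(0.000000, -0.480000) = -0.787200
  k2 = f(0.200000, -0.637440) = -1.045402
  k3 = f(0.200000, -0.689080) = -1.130092
  k4 = f(0.400000, -0.932037) = -1.528540
  y ← -0.480000 + (0.4/6)·(k1 + 2k2 + 2k3 + k4) = -0.924448
s=0.400000, y=-0.924448:
  k1 = f(0.400000, -0.924448) = -1.516095
  k2 = f(0.600000, -1.227668) = -2.013375
  k3 = f(0.600000, -1.327123) = -2.176482
  k4 = f(0.800000, -1.795041) = -2.943868
  y ← -0.924448 + (0.4/6)·(k1 + 2k2 + 2k3 + k4) = -1.780427
y(0.8) ≈ -1.7804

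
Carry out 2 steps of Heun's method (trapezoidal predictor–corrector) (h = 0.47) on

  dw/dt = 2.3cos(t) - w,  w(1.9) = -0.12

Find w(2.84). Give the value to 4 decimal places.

Heun: k1 = f(t_n, w_n); k2 = f(t_n + h, w_n + h·k1); w_{n+1} = w_n + (h/2)·(k1 + k2).
t=1.900000, w=-0.120000:
  k1 = f(1.900000, -0.120000) = -0.623566
  k2 = f(2.370000, -0.413076) = -1.235566
  w ← -0.120000 + (0.47/2)·(-0.623566 + (-1.235566)) = -0.556896
t=2.370000, w=-0.556896:
  k1 = f(2.370000, -0.556896) = -1.091746
  k2 = f(2.840000, -1.070017) = -1.126172
  w ← -0.556896 + (0.47/2)·(-1.091746 + (-1.126172)) = -1.078107
w(2.84) ≈ -1.0781

-1.0781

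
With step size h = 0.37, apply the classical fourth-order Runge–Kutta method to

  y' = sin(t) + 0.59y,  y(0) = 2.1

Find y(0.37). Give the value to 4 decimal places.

RK4: k1 = f(t_n, y_n); k2 = f(t_n + h/2, y_n + (h/2)·k1); k3 = f(t_n + h/2, y_n + (h/2)·k2); k4 = f(t_n + h, y_n + h·k3); y_{n+1} = y_n + (h/6)·(k1 + 2k2 + 2k3 + k4).
t=0.000000, y=2.100000:
  k1 = f(0.000000, 2.100000) = 1.239000
  k2 = f(0.185000, 2.329215) = 1.558183
  k3 = f(0.185000, 2.388264) = 1.593022
  k4 = f(0.370000, 2.689418) = 1.948372
  y ← 2.100000 + (0.37/6)·(k1 + 2k2 + 2k3 + k4) = 2.685203
y(0.37) ≈ 2.6852

2.6852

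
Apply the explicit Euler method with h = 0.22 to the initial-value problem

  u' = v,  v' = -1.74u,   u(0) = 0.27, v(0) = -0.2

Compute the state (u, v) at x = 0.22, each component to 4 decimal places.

Euler on (u,v): u_{n+1} = u_n + h·u', v_{n+1} = v_n + h·v'.
0.000000: (0.270000, -0.200000); f=(-0.200000, -0.469800) → (0.226000, -0.303356)
(u(0.22), v(0.22)) ≈ (0.2260, -0.3034)

0.2260, -0.3034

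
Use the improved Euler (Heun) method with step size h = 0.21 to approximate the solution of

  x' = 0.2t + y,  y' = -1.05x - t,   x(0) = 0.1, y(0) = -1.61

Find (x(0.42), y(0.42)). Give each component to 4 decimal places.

Heun on (x,y): k1 = f(t_n, state_n); k2 = f(t_n + h, state_n + h·k1); state_{n+1} = state_n + (h/2)·(k1 + k2).
0.000000: (0.100000, -1.610000)
  k1 = (-1.610000, -0.105000)
  predictor → (-0.238100, -1.632050)
  k2 = (-1.590050, 0.040005)
  → (-0.236005, -1.616824)
0.210000: (-0.236005, -1.616824)
  k1 = (-1.574824, 0.037806)
  predictor → (-0.566718, -1.608885)
  k2 = (-1.524885, 0.175054)
  → (-0.561475, -1.594474)
(x(0.42), y(0.42)) ≈ (-0.5615, -1.5945)

-0.5615, -1.5945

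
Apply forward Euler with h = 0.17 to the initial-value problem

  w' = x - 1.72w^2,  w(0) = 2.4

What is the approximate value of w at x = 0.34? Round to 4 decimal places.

Euler: w_{n+1} = w_n + h·f(x_n, w_n).
x=0.000000, w=2.400000: f=-9.907200 → w ← 2.400000 + 0.17·(-9.907200) = 0.715776
x=0.170000, w=0.715776: f=-0.711217 → w ← 0.715776 + 0.17·(-0.711217) = 0.594869
w(0.34) ≈ 0.5949

0.5949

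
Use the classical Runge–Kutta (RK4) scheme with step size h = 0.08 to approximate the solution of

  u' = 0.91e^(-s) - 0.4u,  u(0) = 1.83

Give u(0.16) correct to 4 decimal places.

1.8468

RK4: k1 = f(s_n, u_n); k2 = f(s_n + h/2, u_n + (h/2)·k1); k3 = f(s_n + h/2, u_n + (h/2)·k2); k4 = f(s_n + h, u_n + h·k3); u_{n+1} = u_n + (h/6)·(k1 + 2k2 + 2k3 + k4).
s=0.000000, u=1.830000:
  k1 = f(0.000000, 1.830000) = 0.178000
  k2 = f(0.040000, 1.837120) = 0.139470
  k3 = f(0.040000, 1.835579) = 0.140087
  k4 = f(0.080000, 1.841207) = 0.103553
  u ← 1.830000 + (0.08/6)·(k1 + 2k2 + 2k3 + k4) = 1.841209
s=0.080000, u=1.841209:
  k1 = f(0.080000, 1.841209) = 0.103552
  k2 = f(0.120000, 1.845351) = 0.068957
  k3 = f(0.120000, 1.843967) = 0.069511
  k4 = f(0.160000, 1.846770) = 0.036743
  u ← 1.841209 + (0.08/6)·(k1 + 2k2 + 2k3 + k4) = 1.846772
u(0.16) ≈ 1.8468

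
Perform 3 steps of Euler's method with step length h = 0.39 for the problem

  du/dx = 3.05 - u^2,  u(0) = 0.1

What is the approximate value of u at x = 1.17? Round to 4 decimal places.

1.7132

Euler: u_{n+1} = u_n + h·f(x_n, u_n).
x=0.000000, u=0.100000: f=3.040000 → u ← 0.100000 + 0.39·3.040000 = 1.285600
x=0.390000, u=1.285600: f=1.397233 → u ← 1.285600 + 0.39·1.397233 = 1.830521
x=0.780000, u=1.830521: f=-0.300806 → u ← 1.830521 + 0.39·(-0.300806) = 1.713206
u(1.17) ≈ 1.7132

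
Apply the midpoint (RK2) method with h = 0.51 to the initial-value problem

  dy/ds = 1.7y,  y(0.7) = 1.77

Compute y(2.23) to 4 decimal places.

Midpoint: k1 = f(s_n, y_n); k2 = f(s_n + h/2, y_n + (h/2)·k1); y_{n+1} = y_n + h·k2.
s=0.700000, y=1.770000:
  k1 = f(0.700000, 1.770000) = 3.009000
  k2 = f(0.955000, 2.537295) = 4.313401
  y ← 1.770000 + 0.51·4.313401 = 3.969835
s=1.210000, y=3.969835:
  k1 = f(1.210000, 3.969835) = 6.748719
  k2 = f(1.465000, 5.690758) = 9.674289
  y ← 3.969835 + 0.51·9.674289 = 8.903722
s=1.720000, y=8.903722:
  k1 = f(1.720000, 8.903722) = 15.136328
  k2 = f(1.975000, 12.763486) = 21.697925
  y ← 8.903722 + 0.51·21.697925 = 19.969664
y(2.23) ≈ 19.9697

19.9697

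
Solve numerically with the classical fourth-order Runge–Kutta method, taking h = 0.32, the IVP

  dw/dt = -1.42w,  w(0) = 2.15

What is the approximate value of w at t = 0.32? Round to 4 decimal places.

1.3652

RK4: k1 = f(t_n, w_n); k2 = f(t_n + h/2, w_n + (h/2)·k1); k3 = f(t_n + h/2, w_n + (h/2)·k2); k4 = f(t_n + h, w_n + h·k3); w_{n+1} = w_n + (h/6)·(k1 + 2k2 + 2k3 + k4).
t=0.000000, w=2.150000:
  k1 = f(0.000000, 2.150000) = -3.053000
  k2 = f(0.160000, 1.661520) = -2.359358
  k3 = f(0.160000, 1.772503) = -2.516954
  k4 = f(0.320000, 1.344575) = -1.909296
  w ← 2.150000 + (0.32/6)·(k1 + 2k2 + 2k3 + k4) = 1.365204
w(0.32) ≈ 1.3652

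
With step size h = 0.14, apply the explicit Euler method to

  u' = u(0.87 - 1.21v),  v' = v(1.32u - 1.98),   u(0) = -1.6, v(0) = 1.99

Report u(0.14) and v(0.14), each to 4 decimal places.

Euler on (u,v): u_{n+1} = u_n + h·u', v_{n+1} = v_n + h·v'.
0.000000: (-1.600000, 1.990000); f=(2.460640, -8.143080) → (-1.255510, 0.849969)
(u(0.14), v(0.14)) ≈ (-1.2555, 0.8500)

-1.2555, 0.8500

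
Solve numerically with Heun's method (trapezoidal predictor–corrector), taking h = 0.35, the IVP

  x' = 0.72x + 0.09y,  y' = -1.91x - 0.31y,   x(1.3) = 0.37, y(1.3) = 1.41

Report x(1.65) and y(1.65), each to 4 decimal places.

Heun on (x,y): k1 = f(t_n, state_n); k2 = f(t_n + h, state_n + h·k1); state_{n+1} = state_n + (h/2)·(k1 + k2).
1.300000: (0.370000, 1.410000)
  k1 = (0.393300, -1.143800)
  predictor → (0.507655, 1.009670)
  k2 = (0.456382, -1.282619)
  → (0.518694, 0.985377)
(x(1.65), y(1.65)) ≈ (0.5187, 0.9854)

0.5187, 0.9854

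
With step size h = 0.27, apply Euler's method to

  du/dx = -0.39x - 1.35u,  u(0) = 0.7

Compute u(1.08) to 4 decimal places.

-0.0187

Euler: u_{n+1} = u_n + h·f(x_n, u_n).
x=0.000000, u=0.700000: f=-0.945000 → u ← 0.700000 + 0.27·(-0.945000) = 0.444850
x=0.270000, u=0.444850: f=-0.705847 → u ← 0.444850 + 0.27·(-0.705847) = 0.254271
x=0.540000, u=0.254271: f=-0.553866 → u ← 0.254271 + 0.27·(-0.553866) = 0.104727
x=0.810000, u=0.104727: f=-0.457282 → u ← 0.104727 + 0.27·(-0.457282) = -0.018739
u(1.08) ≈ -0.0187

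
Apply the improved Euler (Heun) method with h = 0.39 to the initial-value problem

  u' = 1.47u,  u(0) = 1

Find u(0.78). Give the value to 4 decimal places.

Heun: k1 = f(t_n, u_n); k2 = f(t_n + h, u_n + h·k1); u_{n+1} = u_n + (h/2)·(k1 + k2).
t=0.000000, u=1.000000:
  k1 = f(0.000000, 1.000000) = 1.470000
  k2 = f(0.390000, 1.573300) = 2.312751
  u ← 1.000000 + (0.39/2)·(1.470000 + 2.312751) = 1.737636
t=0.390000, u=1.737636:
  k1 = f(0.390000, 1.737636) = 2.554326
  k2 = f(0.780000, 2.733823) = 4.018720
  u ← 1.737636 + (0.39/2)·(2.554326 + 4.018720) = 3.019380
u(0.78) ≈ 3.0194

3.0194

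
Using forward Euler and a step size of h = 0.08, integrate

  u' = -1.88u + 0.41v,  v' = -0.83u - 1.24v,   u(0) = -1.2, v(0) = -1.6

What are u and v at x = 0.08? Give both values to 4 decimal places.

-1.0720, -1.3616

Euler on (u,v): u_{n+1} = u_n + h·u', v_{n+1} = v_n + h·v'.
0.000000: (-1.200000, -1.600000); f=(1.600000, 2.980000) → (-1.072000, -1.361600)
(u(0.08), v(0.08)) ≈ (-1.0720, -1.3616)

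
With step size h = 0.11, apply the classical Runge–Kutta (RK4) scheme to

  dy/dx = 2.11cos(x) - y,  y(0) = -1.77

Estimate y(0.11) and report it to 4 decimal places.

-1.3663

RK4: k1 = f(x_n, y_n); k2 = f(x_n + h/2, y_n + (h/2)·k1); k3 = f(x_n + h/2, y_n + (h/2)·k2); k4 = f(x_n + h, y_n + h·k3); y_{n+1} = y_n + (h/6)·(k1 + 2k2 + 2k3 + k4).
x=0.000000, y=-1.770000:
  k1 = f(0.000000, -1.770000) = 3.880000
  k2 = f(0.055000, -1.556600) = 3.663409
  k3 = f(0.055000, -1.568512) = 3.675322
  k4 = f(0.110000, -1.365715) = 3.462962
  y ← -1.770000 + (0.11/6)·(k1 + 2k2 + 2k3 + k4) = -1.366292
y(0.11) ≈ -1.3663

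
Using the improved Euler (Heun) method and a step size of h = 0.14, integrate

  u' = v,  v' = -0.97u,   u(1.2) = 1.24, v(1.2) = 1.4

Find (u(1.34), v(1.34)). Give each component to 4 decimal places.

Heun on (u,v): k1 = f(t_n, state_n); k2 = f(t_n + h, state_n + h·k1); state_{n+1} = state_n + (h/2)·(k1 + k2).
1.200000: (1.240000, 1.400000)
  k1 = (1.400000, -1.202800)
  predictor → (1.436000, 1.231608)
  k2 = (1.231608, -1.392920)
  → (1.424213, 1.218300)
(u(1.34), v(1.34)) ≈ (1.4242, 1.2183)

1.4242, 1.2183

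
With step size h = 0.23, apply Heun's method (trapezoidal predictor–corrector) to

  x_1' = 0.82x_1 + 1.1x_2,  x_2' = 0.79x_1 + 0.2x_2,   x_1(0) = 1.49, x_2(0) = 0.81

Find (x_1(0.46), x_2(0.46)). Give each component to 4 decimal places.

2.8639, 1.6695

Heun on (x_1,x_2): k1 = f(x_n, state_n); k2 = f(x_n + h, state_n + h·k1); state_{n+1} = state_n + (h/2)·(k1 + k2).
0.000000: (1.490000, 0.810000)
  k1 = (2.112800, 1.339100)
  predictor → (1.975944, 1.117993)
  k2 = (2.850066, 1.784594)
  → (2.060730, 1.169225)
0.230000: (2.060730, 1.169225)
  k1 = (2.975946, 1.861821)
  predictor → (2.745197, 1.597444)
  k2 = (4.008250, 2.488194)
  → (2.863912, 1.669477)
(x_1(0.46), x_2(0.46)) ≈ (2.8639, 1.6695)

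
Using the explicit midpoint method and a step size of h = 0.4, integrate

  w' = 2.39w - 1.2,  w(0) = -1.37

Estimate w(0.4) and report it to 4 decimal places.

-4.0152

Midpoint: k1 = f(x_n, w_n); k2 = f(x_n + h/2, w_n + (h/2)·k1); w_{n+1} = w_n + h·k2.
x=0.000000, w=-1.370000:
  k1 = f(0.000000, -1.370000) = -4.474300
  k2 = f(0.200000, -2.264860) = -6.613015
  w ← -1.370000 + 0.4·(-6.613015) = -4.015206
w(0.4) ≈ -4.0152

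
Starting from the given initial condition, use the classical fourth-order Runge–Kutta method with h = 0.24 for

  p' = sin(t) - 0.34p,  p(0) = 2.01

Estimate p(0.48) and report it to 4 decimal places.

1.8144

RK4: k1 = f(t_n, p_n); k2 = f(t_n + h/2, p_n + (h/2)·k1); k3 = f(t_n + h/2, p_n + (h/2)·k2); k4 = f(t_n + h, p_n + h·k3); p_{n+1} = p_n + (h/6)·(k1 + 2k2 + 2k3 + k4).
t=0.000000, p=2.010000:
  k1 = f(0.000000, 2.010000) = -0.683400
  k2 = f(0.120000, 1.927992) = -0.535805
  k3 = f(0.120000, 1.945703) = -0.541827
  k4 = f(0.240000, 1.879962) = -0.401484
  p ← 2.010000 + (0.24/6)·(k1 + 2k2 + 2k3 + k4) = 1.880394
t=0.240000, p=1.880394:
  k1 = f(0.240000, 1.880394) = -0.401631
  k2 = f(0.360000, 1.832198) = -0.270673
  k3 = f(0.360000, 1.847913) = -0.276016
  k4 = f(0.480000, 1.814150) = -0.155032
  p ← 1.880394 + (0.24/6)·(k1 + 2k2 + 2k3 + k4) = 1.814392
p(0.48) ≈ 1.8144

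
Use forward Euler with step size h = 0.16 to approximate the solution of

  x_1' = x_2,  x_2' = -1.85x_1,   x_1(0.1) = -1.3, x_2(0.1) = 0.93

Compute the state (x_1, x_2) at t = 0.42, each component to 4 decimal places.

Euler on (x_1,x_2): x_1_{n+1} = x_1_n + h·x_1', x_2_{n+1} = x_2_n + h·x_2'.
0.100000: (-1.300000, 0.930000); f=(0.930000, 2.405000) → (-1.151200, 1.314800)
0.260000: (-1.151200, 1.314800); f=(1.314800, 2.129720) → (-0.940832, 1.655555)
(x_1(0.42), x_2(0.42)) ≈ (-0.9408, 1.6556)

-0.9408, 1.6556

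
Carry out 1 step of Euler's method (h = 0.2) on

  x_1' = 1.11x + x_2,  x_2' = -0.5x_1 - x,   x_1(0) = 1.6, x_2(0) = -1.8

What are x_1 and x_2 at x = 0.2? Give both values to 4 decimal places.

1.2400, -1.9600

Euler on (x_1,x_2): x_1_{n+1} = x_1_n + h·x_1', x_2_{n+1} = x_2_n + h·x_2'.
0.000000: (1.600000, -1.800000); f=(-1.800000, -0.800000) → (1.240000, -1.960000)
(x_1(0.2), x_2(0.2)) ≈ (1.2400, -1.9600)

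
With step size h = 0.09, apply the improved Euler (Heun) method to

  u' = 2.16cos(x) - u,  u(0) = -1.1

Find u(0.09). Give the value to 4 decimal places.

-0.8202

Heun: k1 = f(x_n, u_n); k2 = f(x_n + h, u_n + h·k1); u_{n+1} = u_n + (h/2)·(k1 + k2).
x=0.000000, u=-1.100000:
  k1 = f(0.000000, -1.100000) = 3.260000
  k2 = f(0.090000, -0.806600) = 2.957858
  u ← -1.100000 + (0.09/2)·(3.260000 + 2.957858) = -0.820196
u(0.09) ≈ -0.8202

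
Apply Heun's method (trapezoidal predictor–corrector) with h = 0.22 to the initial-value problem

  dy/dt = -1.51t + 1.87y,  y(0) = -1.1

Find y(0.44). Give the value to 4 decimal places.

-2.6412

Heun: k1 = f(t_n, y_n); k2 = f(t_n + h, y_n + h·k1); y_{n+1} = y_n + (h/2)·(k1 + k2).
t=0.000000, y=-1.100000:
  k1 = f(0.000000, -1.100000) = -2.057000
  k2 = f(0.220000, -1.552540) = -3.235450
  y ← -1.100000 + (0.22/2)·(-2.057000 + (-3.235450)) = -1.682169
t=0.220000, y=-1.682169:
  k1 = f(0.220000, -1.682169) = -3.477857
  k2 = f(0.440000, -2.447298) = -5.240847
  y ← -1.682169 + (0.22/2)·(-3.477857 + (-5.240847)) = -2.641227
y(0.44) ≈ -2.6412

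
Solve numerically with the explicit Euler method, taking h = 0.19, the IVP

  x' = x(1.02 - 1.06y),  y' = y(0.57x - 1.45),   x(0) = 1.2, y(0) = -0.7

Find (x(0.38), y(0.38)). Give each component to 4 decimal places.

2.1051, -0.5371

Euler on (x,y): x_{n+1} = x_n + h·x', y_{n+1} = y_n + h·y'.
0.000000: (1.200000, -0.700000); f=(2.114400, 0.536200) → (1.601736, -0.598122)
0.190000: (1.601736, -0.598122); f=(2.649286, 0.321198) → (2.105100, -0.537094)
(x(0.38), y(0.38)) ≈ (2.1051, -0.5371)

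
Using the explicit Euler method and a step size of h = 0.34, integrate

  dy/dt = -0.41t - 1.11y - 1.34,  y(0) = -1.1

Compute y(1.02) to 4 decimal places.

Euler: y_{n+1} = y_n + h·f(t_n, y_n).
t=0.000000, y=-1.100000: f=-0.119000 → y ← -1.100000 + 0.34·(-0.119000) = -1.140460
t=0.340000, y=-1.140460: f=-0.213489 → y ← -1.140460 + 0.34·(-0.213489) = -1.213046
t=0.680000, y=-1.213046: f=-0.272319 → y ← -1.213046 + 0.34·(-0.272319) = -1.305635
y(1.02) ≈ -1.3056

-1.3056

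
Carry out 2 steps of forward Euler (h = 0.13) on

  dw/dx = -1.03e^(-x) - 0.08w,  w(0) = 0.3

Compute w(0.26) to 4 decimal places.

Euler: w_{n+1} = w_n + h·f(x_n, w_n).
x=0.000000, w=0.300000: f=-1.054000 → w ← 0.300000 + 0.13·(-1.054000) = 0.162980
x=0.130000, w=0.162980: f=-0.917477 → w ← 0.162980 + 0.13·(-0.917477) = 0.043708
w(0.26) ≈ 0.0437

0.0437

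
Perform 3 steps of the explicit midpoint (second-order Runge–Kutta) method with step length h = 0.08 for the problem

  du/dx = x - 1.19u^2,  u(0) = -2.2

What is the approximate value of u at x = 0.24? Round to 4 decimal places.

-5.4291

Midpoint: k1 = f(x_n, u_n); k2 = f(x_n + h/2, u_n + (h/2)·k1); u_{n+1} = u_n + h·k2.
x=0.000000, u=-2.200000:
  k1 = f(0.000000, -2.200000) = -5.759600
  k2 = f(0.040000, -2.430384) = -6.989052
  u ← -2.200000 + 0.08·(-6.989052) = -2.759124
x=0.080000, u=-2.759124:
  k1 = f(0.080000, -2.759124) = -8.979192
  k2 = f(0.120000, -3.118292) = -11.451255
  u ← -2.759124 + 0.08·(-11.451255) = -3.675225
x=0.160000, u=-3.675225:
  k1 = f(0.160000, -3.675225) = -15.913658
  k2 = f(0.200000, -4.311771) = -21.923728
  u ← -3.675225 + 0.08·(-21.923728) = -5.429123
u(0.24) ≈ -5.4291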